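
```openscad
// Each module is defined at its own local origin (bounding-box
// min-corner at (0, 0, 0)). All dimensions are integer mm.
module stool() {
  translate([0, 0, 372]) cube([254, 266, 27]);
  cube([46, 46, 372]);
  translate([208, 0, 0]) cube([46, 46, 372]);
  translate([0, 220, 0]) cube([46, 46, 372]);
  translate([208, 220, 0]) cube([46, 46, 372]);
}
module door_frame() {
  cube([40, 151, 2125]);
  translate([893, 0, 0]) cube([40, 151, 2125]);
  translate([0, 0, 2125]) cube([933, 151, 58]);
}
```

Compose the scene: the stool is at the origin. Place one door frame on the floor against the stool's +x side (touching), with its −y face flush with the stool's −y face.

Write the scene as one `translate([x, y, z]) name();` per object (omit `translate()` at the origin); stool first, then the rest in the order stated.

stool();
translate([254, 0, 0]) door_frame();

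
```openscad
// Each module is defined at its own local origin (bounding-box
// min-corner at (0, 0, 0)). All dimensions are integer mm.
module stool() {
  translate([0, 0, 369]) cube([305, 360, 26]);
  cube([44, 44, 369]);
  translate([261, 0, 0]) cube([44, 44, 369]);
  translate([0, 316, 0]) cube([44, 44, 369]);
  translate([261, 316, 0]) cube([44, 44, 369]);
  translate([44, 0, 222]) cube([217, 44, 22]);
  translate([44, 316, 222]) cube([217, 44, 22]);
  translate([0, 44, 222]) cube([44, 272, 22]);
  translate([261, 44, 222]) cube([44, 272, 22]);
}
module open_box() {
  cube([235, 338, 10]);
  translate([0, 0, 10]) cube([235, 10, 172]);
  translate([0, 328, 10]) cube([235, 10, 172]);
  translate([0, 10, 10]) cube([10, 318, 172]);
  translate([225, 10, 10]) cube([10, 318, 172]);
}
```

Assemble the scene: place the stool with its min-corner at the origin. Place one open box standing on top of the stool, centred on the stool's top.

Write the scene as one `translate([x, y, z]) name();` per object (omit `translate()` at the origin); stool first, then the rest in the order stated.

stool();
translate([35, 11, 395]) open_box();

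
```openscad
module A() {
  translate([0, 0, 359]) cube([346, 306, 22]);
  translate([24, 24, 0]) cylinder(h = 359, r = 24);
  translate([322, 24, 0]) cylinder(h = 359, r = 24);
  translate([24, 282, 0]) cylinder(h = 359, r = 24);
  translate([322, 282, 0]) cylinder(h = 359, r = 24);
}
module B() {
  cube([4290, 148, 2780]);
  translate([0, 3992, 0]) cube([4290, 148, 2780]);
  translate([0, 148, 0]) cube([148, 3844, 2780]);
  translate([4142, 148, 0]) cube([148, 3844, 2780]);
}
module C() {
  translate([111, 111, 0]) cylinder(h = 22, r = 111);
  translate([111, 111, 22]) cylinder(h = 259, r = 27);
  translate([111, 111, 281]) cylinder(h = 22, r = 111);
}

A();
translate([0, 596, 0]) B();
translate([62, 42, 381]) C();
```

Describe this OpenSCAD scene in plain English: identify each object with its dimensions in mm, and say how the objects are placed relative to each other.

A is a four-legged stool. The seat is a 346×306×22 mm slab whose top surface is at z = 381 mm; four round legs, each 48 mm in diameter, run from the floor (z = 0) to the underside of the seat, each leg's axis is inset half a diameter from the nearest pair of seat edges (so the leg's bounding box is flush with the corner).

B is the wall frame of a small rectangular building: four walls, each 2780 mm tall and 148 mm thick, enclosing a footprint 4290 mm (x) by 4140 mm (y) outside-to-outside, with no floor or roof. The front and back walls (the −y and +y sides) span the full width; the two side walls fit between them.

C is a spool: two coaxial disc flanges of radius 111 mm and thickness 22 mm, joined by a core cylinder of radius 27 mm and height 259 mm. The lower flange rests on z = 0 and the three cylinders share a vertical axis.

The house frame is on the floor beside the stool on its +y side. The spool is on top of the stool, centred.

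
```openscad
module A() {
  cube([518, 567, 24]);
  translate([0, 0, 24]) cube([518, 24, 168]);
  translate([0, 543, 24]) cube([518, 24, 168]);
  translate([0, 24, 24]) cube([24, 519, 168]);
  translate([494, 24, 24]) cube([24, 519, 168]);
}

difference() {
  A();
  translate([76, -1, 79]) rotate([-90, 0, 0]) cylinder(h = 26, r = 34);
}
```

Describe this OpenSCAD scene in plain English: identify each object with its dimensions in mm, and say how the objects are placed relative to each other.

A is an open-topped rectangular box: outside dimensions 518×567×192 mm, with a uniform wall and base thickness of 24 mm. The base is a full 518×567 slab on the floor; four walls sit on top of the base. The front and back walls (the −y and +y sides) span the full width; the two side walls fit between them.

The open box has a circular hole of radius 34 mm through its front wall, centred at (x = 76, z = 79).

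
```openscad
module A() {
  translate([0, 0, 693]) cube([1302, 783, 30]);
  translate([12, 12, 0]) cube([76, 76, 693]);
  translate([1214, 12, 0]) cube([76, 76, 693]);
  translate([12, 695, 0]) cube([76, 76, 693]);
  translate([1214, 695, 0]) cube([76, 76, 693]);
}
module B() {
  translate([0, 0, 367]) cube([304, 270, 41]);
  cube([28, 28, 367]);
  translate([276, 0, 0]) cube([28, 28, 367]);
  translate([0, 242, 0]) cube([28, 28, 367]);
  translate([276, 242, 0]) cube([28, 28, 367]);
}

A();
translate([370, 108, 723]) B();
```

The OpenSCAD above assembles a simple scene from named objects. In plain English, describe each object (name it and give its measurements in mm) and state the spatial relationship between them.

A is a table with a 1302×783 mm rectangular top, 30 mm thick, top surface at z = 723 mm, supported by four 76×76 mm square legs, each inset 12 mm from the nearest pair of top edges, running from the floor.

B is a four-legged stool. The seat is a 304×270×41 mm slab whose top surface is at z = 408 mm; four square legs, each 28×28 mm in cross-section, run from the floor (z = 0) to the underside of the seat, each flush with a corner of the seat.

The stool is on top of the table.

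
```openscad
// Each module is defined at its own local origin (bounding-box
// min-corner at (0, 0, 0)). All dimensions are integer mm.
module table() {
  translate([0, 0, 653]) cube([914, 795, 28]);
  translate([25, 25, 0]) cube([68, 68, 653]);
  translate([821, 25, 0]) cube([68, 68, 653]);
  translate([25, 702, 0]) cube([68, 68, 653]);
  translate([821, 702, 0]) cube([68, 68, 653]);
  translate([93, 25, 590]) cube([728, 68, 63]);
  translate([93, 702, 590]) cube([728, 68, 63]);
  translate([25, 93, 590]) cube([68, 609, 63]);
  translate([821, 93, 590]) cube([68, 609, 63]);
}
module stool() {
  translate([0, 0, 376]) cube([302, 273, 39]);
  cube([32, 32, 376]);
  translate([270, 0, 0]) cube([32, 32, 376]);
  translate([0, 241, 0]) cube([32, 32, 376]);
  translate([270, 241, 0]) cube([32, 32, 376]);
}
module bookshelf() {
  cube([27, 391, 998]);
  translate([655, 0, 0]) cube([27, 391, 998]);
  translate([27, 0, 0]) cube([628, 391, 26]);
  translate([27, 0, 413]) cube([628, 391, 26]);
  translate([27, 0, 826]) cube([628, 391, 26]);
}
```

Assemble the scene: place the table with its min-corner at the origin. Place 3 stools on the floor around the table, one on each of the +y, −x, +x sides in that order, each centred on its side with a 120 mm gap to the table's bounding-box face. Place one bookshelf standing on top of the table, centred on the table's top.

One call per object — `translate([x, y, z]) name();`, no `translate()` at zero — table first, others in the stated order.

table();
translate([306, 915, 0]) stool();
translate([-422, 261, 0]) stool();
translate([1034, 261, 0]) stool();
translate([116, 202, 681]) bookshelf();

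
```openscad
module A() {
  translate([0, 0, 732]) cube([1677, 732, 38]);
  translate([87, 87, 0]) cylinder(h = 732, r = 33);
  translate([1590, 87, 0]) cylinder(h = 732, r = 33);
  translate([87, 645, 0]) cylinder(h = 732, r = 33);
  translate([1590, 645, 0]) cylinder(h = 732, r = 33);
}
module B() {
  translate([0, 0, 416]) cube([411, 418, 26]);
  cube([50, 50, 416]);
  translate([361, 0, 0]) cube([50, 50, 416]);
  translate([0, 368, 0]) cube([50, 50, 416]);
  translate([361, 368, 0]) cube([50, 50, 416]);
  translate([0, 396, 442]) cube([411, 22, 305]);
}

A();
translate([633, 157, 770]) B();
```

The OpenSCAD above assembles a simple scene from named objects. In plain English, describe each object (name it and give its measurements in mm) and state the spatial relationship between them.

A is a table: top 1677 mm (x) × 732 mm (y), 38 mm thick, upper face at z = 770 mm, on four round legs of 66 mm diameter, each leg's bounding box inset 54 mm from the nearest pair of top edges, running from z = 0 to the bottom of the top.

B is a chair. The seat is a 411×418×26 mm slab with its top at z = 442 mm, on four 50×50 mm corner legs (flush with the seat edges, standing on z = 0). A flat backrest 22 mm thick, 305 mm tall, spans the full seat width and rises from the seat top along its +y edge, rear face flush with the rear of the seat.

The chair is on top of the table, centred.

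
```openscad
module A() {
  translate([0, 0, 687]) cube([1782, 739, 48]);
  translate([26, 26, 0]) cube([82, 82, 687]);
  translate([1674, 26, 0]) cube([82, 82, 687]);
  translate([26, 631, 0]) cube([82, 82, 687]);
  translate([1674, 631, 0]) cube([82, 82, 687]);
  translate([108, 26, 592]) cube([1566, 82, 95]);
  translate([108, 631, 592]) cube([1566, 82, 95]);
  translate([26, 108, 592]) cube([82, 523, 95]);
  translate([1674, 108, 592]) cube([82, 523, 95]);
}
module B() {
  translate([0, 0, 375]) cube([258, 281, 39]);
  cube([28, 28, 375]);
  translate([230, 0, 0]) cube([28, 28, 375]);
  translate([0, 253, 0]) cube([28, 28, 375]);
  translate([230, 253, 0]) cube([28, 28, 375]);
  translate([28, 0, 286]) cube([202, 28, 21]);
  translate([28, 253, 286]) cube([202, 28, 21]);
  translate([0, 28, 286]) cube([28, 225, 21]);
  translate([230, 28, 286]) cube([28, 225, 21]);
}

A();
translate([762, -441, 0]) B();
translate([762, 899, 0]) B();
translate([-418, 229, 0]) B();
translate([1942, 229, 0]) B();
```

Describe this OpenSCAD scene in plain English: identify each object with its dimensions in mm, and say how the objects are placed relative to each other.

A is a table: top 1782 mm (x) × 739 mm (y), 48 mm thick, upper face at z = 735 mm, on four 82×82 mm square legs, each inset 26 mm from the nearest pair of top edges, running from z = 0 to the bottom of the top. Four apron rails, 82 mm thick and 95 mm tall, run between adjacent legs with their top edges flush with the underside of the top and their outer faces flush with the legs' outer faces.

B is a simple wooden stool: a rectangular seat 258 mm (x) by 281 mm (y), 39 mm thick, top face at z = 414 mm, on four square legs, each 28×28 mm in cross-section. The legs rest on z = 0, each flush with a corner of the seat. Four stretchers, 28 mm wide and 21 mm tall, connect adjacent legs with their undersides at z = 286 mm, each running between the inner faces of the legs it joins and aligned with the legs' outer faces on the other axis.

Four stools sit around the table at the −y, +y, −x, +x sides.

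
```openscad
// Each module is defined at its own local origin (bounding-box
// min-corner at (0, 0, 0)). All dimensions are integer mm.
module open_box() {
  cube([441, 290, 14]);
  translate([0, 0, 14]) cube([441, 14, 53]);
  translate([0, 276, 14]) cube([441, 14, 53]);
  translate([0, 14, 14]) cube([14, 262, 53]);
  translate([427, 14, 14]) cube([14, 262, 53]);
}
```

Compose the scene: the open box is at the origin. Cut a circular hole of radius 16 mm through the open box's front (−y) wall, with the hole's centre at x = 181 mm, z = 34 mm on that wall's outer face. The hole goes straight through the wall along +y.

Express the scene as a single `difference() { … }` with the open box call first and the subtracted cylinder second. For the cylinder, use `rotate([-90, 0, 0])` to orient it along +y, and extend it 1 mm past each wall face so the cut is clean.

difference() {
  open_box();
  translate([181, -1, 34]) rotate([-90, 0, 0]) cylinder(h = 16, r = 16);
}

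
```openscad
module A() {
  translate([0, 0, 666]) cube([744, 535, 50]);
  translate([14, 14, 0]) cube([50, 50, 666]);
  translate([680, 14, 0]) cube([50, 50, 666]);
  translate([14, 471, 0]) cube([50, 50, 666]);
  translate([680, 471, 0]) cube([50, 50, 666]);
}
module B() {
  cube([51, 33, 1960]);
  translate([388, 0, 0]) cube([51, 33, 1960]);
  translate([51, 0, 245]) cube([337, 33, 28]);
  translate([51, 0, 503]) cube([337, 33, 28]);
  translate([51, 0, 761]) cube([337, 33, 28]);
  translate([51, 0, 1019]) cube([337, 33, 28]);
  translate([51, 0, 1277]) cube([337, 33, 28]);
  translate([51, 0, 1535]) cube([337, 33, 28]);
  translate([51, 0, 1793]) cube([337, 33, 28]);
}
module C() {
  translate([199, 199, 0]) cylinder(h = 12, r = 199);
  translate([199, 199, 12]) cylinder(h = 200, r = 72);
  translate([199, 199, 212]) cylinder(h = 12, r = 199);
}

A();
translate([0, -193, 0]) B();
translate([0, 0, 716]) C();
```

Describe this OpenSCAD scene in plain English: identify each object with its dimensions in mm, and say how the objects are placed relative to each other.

A is a table with a 744×535 mm rectangular top, 50 mm thick, top surface at z = 716 mm, supported by four 50×50 mm square legs, each inset 14 mm from the nearest pair of top edges, running from the floor.

B is a wooden ladder with two side rails of 51×33 mm section and 1960 mm height, set 439 mm apart overall. Between them run 7 rectangular rungs (33 mm deep, 28 mm thick), front faces flush with the rails' −y face. The bottom of the first rung is 245 mm above the floor and each subsequent rung is 258 mm higher than the one below.

C is a spool: two coaxial disc flanges of radius 199 mm and thickness 12 mm, joined by a core cylinder of radius 72 mm and height 200 mm. The lower flange rests on z = 0 and the three cylinders share a vertical axis.

The ladder is on the floor beside the table on its −y side. The spool is on top of the table.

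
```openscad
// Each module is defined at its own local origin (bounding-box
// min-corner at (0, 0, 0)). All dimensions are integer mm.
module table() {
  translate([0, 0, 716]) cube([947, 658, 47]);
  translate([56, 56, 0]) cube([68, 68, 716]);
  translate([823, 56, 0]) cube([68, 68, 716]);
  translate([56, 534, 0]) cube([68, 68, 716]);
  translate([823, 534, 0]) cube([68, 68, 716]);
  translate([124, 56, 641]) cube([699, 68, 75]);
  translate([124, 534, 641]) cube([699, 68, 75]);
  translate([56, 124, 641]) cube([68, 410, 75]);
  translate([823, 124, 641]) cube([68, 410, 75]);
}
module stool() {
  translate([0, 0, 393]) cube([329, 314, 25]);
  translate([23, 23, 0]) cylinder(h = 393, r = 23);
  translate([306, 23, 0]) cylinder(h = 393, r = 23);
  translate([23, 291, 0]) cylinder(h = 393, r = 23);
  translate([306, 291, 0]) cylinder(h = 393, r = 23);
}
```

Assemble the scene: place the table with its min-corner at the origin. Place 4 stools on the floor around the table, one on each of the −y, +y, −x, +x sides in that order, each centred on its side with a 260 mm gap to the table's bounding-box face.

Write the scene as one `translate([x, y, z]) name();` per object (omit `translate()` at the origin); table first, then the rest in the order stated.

table();
translate([309, -574, 0]) stool();
translate([309, 918, 0]) stool();
translate([-589, 172, 0]) stool();
translate([1207, 172, 0]) stool();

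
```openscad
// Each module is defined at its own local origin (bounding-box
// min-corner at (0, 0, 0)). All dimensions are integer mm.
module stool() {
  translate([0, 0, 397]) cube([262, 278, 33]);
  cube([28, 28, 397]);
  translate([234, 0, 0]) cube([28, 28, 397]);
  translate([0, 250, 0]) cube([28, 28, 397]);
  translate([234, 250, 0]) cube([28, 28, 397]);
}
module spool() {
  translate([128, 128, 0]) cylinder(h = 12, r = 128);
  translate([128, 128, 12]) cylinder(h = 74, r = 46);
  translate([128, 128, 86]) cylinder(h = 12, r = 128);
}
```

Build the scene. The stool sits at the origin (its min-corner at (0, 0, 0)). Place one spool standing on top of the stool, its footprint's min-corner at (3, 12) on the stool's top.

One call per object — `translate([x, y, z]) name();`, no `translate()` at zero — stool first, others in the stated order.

stool();
translate([3, 12, 430]) spool();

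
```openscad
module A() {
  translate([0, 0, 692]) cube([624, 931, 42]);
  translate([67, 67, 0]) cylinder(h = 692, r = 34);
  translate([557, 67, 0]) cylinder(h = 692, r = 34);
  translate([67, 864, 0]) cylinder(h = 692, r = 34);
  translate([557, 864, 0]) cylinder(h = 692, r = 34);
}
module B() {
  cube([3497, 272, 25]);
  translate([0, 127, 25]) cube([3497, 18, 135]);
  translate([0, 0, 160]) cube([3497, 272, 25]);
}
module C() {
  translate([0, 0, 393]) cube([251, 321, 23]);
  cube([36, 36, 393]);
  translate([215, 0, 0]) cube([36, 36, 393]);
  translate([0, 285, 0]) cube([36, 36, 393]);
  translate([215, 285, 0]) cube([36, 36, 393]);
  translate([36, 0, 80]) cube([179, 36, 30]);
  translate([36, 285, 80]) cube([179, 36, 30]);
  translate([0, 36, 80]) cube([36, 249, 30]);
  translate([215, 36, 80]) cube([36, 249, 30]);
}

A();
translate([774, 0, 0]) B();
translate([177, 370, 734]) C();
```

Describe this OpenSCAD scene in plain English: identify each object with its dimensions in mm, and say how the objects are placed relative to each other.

A is a table with a 624×931 mm rectangular top, 42 mm thick, top surface at z = 734 mm, supported by four round legs of 68 mm diameter, each leg's bounding box inset 33 mm from the nearest pair of top edges, running from the floor.

B is an I-beam lying along x, 3497 mm long. Overall section height 185 mm. Two flanges 272 mm wide (y) and 25 mm thick, one on the floor and one at the top; a web 18 mm thick runs between them, centred on the flange width.

C is a simple wooden stool: a rectangular seat 251 mm (x) by 321 mm (y), 23 mm thick, top face at z = 416 mm, on four square legs, each 36×36 mm in cross-section. The legs rest on z = 0, each flush with a corner of the seat. Four stretchers, 36 mm wide and 30 mm tall, connect adjacent legs with their undersides at z = 80 mm, each running between the inner faces of the legs it joins and aligned with the legs' outer faces on the other axis.

The I-beam is on the floor beside the table on its +x side. The stool is on top of the table.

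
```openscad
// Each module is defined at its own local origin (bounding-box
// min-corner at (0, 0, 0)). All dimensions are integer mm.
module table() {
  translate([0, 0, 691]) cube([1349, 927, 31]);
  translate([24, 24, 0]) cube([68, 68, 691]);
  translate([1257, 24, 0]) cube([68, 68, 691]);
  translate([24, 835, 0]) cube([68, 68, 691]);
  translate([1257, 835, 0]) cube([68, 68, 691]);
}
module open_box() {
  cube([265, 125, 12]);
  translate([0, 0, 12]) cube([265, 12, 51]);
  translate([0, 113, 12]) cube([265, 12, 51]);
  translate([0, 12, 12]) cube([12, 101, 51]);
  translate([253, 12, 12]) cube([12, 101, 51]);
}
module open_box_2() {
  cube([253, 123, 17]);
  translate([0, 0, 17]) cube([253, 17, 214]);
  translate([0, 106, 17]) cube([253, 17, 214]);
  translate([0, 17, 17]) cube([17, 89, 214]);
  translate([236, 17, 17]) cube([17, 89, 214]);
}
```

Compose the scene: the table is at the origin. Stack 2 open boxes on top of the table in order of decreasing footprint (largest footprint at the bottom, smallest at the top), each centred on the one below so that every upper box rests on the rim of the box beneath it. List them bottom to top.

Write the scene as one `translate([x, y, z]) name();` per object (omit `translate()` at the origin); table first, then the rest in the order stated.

table();
translate([542, 401, 722]) open_box();
translate([548, 402, 785]) open_box_2();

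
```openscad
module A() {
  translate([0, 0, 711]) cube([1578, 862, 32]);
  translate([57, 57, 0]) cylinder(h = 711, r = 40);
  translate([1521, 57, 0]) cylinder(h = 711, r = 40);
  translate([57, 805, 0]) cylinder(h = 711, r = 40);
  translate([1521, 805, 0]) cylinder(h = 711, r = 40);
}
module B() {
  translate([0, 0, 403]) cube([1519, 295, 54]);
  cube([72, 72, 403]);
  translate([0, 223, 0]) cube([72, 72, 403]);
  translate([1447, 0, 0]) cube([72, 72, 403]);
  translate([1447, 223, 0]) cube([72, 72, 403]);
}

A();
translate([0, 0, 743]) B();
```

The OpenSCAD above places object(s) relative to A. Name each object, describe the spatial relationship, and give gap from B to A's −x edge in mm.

The bench's min-x is at 0; the table's min-x is 0; gap = 0 mm.

A is a table. B is a bench. The bench is on top of the table. The gap from the bench to the table's −x edge is 0 mm.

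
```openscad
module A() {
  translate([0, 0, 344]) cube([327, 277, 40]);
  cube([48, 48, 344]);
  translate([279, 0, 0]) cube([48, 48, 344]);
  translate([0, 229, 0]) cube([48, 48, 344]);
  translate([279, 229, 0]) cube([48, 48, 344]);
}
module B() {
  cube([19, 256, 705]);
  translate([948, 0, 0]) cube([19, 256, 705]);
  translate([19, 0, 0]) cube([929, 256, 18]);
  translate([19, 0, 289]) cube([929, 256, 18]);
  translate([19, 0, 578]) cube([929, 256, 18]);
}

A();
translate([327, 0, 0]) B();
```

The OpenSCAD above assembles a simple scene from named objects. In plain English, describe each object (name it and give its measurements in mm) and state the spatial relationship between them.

A is a four-legged stool. The seat is 327×277 mm, 40 mm thick, top at z = 384 mm. It stands on four square legs, each 48×48 mm in cross-section, from z = 0 to the seat underside, each flush with a corner of the seat.

B is an open bookshelf. Two side panels, each 19 mm thick, 256 mm deep and 705 mm tall, stand 967 mm apart (outside-to-outside). Between them sit 3 shelves, each 18 mm thick and 256 mm deep, spanning the full gap between the sides. The bottom shelf rests on the floor (its underside at z = 0) and the clear gap between one shelf's top and the next shelf's underside is 271 mm.

The bookshelf is against the stool's +x side, with their −y faces flush.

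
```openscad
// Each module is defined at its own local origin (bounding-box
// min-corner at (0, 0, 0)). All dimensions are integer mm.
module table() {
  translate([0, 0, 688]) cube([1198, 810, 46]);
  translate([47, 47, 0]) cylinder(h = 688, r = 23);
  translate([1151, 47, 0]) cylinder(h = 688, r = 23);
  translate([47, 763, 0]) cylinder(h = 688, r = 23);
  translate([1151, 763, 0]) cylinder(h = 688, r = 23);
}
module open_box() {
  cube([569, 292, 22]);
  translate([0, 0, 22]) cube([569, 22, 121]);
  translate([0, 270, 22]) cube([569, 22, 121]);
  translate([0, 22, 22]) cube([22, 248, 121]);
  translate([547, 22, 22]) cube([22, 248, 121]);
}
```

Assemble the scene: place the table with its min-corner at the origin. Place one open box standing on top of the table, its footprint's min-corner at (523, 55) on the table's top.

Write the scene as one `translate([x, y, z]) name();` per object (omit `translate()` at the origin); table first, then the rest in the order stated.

table();
translate([523, 55, 734]) open_box();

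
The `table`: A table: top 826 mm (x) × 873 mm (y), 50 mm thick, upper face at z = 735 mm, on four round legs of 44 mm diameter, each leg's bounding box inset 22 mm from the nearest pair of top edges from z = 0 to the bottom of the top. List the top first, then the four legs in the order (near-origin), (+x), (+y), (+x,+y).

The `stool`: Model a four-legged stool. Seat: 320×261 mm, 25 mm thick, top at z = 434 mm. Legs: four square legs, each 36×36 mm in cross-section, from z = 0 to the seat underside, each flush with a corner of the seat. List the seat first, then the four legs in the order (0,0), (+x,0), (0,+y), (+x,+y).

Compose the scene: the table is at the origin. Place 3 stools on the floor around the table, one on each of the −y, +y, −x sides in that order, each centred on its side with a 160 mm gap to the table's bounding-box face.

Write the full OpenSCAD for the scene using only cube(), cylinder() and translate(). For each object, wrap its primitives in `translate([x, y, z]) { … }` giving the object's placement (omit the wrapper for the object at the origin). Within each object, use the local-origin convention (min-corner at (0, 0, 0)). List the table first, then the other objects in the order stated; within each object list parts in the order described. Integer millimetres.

translate([0, 0, 685]) cube([826, 873, 50]);
translate([44, 44, 0]) cylinder(h = 685, r = 22);
translate([782, 44, 0]) cylinder(h = 685, r = 22);
translate([44, 829, 0]) cylinder(h = 685, r = 22);
translate([782, 829, 0]) cylinder(h = 685, r = 22);
translate([253, -421, 0]) {
  translate([0, 0, 409]) cube([320, 261, 25]);
  cube([36, 36, 409]);
  translate([284, 0, 0]) cube([36, 36, 409]);
  translate([0, 225, 0]) cube([36, 36, 409]);
  translate([284, 225, 0]) cube([36, 36, 409]);
}
translate([253, 1033, 0]) {
  translate([0, 0, 409]) cube([320, 261, 25]);
  cube([36, 36, 409]);
  translate([284, 0, 0]) cube([36, 36, 409]);
  translate([0, 225, 0]) cube([36, 36, 409]);
  translate([284, 225, 0]) cube([36, 36, 409]);
}
translate([-480, 306, 0]) {
  translate([0, 0, 409]) cube([320, 261, 25]);
  cube([36, 36, 409]);
  translate([284, 0, 0]) cube([36, 36, 409]);
  translate([0, 225, 0]) cube([36, 36, 409]);
  translate([284, 225, 0]) cube([36, 36, 409]);
}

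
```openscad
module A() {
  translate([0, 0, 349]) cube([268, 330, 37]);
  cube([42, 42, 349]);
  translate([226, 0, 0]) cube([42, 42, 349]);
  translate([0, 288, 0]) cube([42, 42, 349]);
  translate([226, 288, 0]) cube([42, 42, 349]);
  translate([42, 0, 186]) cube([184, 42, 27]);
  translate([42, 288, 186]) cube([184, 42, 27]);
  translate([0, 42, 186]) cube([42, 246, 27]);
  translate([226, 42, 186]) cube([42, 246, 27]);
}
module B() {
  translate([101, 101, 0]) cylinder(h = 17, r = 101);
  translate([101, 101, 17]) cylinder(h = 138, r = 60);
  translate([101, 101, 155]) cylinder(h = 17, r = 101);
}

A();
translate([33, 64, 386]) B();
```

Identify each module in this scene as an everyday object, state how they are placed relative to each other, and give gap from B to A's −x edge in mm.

A is a stool. B is a spool. The spool is on top of the stool, centred. The gap from the spool to the stool's −x edge is 33 mm.

The spool's min-x is at 33; the stool's min-x is 0; gap = 33 mm.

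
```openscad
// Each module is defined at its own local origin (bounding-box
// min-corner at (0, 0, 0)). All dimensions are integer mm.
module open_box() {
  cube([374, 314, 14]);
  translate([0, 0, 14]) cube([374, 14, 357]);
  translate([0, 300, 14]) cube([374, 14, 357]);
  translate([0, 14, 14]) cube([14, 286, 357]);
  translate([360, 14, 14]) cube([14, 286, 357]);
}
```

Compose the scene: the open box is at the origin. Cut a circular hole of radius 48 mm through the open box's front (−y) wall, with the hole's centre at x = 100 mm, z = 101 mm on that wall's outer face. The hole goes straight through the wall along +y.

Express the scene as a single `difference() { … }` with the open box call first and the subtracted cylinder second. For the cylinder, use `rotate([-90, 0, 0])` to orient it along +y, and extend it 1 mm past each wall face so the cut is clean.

difference() {
  open_box();
  translate([100, -1, 101]) rotate([-90, 0, 0]) cylinder(h = 16, r = 48);
}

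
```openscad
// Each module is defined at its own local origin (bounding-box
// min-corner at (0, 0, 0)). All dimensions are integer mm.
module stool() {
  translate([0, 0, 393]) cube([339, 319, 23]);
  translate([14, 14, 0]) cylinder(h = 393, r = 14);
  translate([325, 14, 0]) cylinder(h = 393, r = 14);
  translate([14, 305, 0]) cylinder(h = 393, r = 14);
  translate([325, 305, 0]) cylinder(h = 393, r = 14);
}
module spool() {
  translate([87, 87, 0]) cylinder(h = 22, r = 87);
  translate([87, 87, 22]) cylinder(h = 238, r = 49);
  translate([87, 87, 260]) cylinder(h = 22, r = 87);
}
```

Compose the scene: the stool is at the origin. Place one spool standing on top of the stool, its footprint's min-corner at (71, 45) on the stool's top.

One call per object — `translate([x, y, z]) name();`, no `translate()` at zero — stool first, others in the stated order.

stool();
translate([71, 45, 416]) spool();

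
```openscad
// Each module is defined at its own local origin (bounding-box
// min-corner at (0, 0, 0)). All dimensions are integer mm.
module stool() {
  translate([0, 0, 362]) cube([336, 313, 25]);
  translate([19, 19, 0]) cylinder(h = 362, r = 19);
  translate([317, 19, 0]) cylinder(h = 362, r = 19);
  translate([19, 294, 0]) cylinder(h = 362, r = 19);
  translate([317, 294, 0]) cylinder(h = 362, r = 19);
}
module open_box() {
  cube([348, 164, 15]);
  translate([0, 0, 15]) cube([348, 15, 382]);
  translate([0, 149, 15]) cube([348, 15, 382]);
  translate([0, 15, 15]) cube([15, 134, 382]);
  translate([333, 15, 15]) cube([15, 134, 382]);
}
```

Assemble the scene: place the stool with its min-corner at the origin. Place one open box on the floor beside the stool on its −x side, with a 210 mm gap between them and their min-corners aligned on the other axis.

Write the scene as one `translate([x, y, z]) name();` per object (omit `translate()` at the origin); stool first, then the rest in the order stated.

stool();
translate([-558, 0, 0]) open_box();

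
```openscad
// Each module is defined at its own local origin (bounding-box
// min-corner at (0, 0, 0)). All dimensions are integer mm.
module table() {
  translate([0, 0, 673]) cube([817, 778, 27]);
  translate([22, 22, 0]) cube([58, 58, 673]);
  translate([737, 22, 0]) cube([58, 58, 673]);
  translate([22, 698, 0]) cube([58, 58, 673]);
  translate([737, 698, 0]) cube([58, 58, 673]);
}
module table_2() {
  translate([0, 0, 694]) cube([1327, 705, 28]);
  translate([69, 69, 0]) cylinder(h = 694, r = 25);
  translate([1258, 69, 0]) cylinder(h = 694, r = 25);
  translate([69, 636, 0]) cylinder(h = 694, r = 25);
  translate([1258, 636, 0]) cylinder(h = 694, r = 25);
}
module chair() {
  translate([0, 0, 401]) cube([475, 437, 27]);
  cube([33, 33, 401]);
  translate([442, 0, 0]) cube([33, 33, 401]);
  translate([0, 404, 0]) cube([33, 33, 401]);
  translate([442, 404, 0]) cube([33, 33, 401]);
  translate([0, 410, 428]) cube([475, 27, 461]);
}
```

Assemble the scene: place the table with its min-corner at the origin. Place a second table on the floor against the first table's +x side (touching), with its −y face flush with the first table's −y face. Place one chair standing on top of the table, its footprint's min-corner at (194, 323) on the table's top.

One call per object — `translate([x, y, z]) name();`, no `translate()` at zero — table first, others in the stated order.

table();
translate([817, 0, 0]) table_2();
translate([194, 323, 700]) chair();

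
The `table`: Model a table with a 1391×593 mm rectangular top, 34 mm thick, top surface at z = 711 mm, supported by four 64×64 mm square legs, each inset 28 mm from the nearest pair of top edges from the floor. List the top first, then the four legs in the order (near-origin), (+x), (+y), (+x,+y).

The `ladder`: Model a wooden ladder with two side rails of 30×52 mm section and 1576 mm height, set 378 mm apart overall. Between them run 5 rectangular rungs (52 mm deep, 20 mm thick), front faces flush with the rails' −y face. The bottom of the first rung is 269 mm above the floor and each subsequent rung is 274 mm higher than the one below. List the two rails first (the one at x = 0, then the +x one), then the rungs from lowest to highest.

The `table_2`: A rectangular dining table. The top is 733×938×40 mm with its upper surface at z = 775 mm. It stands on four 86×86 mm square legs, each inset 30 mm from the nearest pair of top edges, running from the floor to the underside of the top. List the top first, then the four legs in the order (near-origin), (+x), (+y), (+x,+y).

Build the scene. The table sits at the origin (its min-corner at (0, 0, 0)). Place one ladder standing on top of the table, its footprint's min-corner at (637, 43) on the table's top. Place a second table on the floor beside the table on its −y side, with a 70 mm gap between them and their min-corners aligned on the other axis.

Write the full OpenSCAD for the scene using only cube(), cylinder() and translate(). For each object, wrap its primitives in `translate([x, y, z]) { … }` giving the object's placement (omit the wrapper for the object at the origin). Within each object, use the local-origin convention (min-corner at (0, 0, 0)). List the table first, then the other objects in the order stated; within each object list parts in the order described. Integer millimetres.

translate([0, 0, 677]) cube([1391, 593, 34]);
translate([28, 28, 0]) cube([64, 64, 677]);
translate([1299, 28, 0]) cube([64, 64, 677]);
translate([28, 501, 0]) cube([64, 64, 677]);
translate([1299, 501, 0]) cube([64, 64, 677]);
translate([637, 43, 711]) {
  cube([30, 52, 1576]);
  translate([348, 0, 0]) cube([30, 52, 1576]);
  translate([30, 0, 269]) cube([318, 52, 20]);
  translate([30, 0, 543]) cube([318, 52, 20]);
  translate([30, 0, 817]) cube([318, 52, 20]);
  translate([30, 0, 1091]) cube([318, 52, 20]);
  translate([30, 0, 1365]) cube([318, 52, 20]);
}
translate([0, -1008, 0]) {
  translate([0, 0, 735]) cube([733, 938, 40]);
  translate([30, 30, 0]) cube([86, 86, 735]);
  translate([617, 30, 0]) cube([86, 86, 735]);
  translate([30, 822, 0]) cube([86, 86, 735]);
  translate([617, 822, 0]) cube([86, 86, 735]);
}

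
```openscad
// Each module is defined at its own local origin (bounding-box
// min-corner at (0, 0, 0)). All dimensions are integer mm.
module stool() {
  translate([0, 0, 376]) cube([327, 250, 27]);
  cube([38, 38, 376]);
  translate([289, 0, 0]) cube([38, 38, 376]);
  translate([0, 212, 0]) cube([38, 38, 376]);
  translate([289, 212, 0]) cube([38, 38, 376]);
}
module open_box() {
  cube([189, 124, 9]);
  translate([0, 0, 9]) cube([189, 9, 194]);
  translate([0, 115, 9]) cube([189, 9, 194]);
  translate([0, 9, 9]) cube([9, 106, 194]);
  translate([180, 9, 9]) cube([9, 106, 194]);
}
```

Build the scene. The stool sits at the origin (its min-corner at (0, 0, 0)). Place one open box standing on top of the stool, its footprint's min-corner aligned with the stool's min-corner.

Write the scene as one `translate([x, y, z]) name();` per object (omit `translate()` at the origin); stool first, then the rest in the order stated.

stool();
translate([0, 0, 403]) open_box();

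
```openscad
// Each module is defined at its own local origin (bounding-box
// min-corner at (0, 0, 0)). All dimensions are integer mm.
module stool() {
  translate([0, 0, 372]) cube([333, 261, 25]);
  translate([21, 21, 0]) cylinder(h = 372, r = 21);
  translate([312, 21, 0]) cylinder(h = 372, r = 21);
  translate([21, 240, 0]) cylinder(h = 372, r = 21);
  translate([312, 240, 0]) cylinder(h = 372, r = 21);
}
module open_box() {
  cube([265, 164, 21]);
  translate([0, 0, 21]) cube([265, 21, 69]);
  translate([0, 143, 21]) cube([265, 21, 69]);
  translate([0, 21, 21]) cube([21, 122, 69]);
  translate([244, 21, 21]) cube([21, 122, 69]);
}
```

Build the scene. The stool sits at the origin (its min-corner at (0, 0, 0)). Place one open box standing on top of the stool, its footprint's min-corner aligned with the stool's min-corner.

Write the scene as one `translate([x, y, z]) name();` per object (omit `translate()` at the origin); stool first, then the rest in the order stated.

stool();
translate([0, 0, 397]) open_box();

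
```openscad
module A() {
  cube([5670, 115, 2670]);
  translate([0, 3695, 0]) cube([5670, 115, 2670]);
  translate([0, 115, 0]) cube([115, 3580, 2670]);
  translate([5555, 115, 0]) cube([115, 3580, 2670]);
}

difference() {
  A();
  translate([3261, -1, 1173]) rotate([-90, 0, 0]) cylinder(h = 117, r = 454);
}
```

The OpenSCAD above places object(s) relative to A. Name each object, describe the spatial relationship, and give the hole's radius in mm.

The subtracted cylinder has r = 454 mm.

A is a house frame. The house frame has a circular hole through its front wall. The hole's radius is 454 mm.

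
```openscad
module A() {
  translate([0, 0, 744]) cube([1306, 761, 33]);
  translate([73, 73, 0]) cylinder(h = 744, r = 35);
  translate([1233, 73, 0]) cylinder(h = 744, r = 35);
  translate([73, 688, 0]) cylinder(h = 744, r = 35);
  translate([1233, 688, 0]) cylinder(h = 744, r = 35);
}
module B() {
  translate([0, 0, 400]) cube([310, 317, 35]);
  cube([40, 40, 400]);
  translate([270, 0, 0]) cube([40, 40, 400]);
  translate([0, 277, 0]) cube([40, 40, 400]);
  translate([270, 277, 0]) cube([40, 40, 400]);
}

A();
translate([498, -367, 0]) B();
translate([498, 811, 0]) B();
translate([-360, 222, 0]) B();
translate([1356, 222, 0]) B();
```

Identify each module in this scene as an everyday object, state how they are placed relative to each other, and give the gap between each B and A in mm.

Each stool's nearest face is 50 mm from the table's bounding box.

A is a table. B is a stool. Four stools sit around the table at the −y, +y, −x, +x sides. The gap between each stool and the table is 50 mm.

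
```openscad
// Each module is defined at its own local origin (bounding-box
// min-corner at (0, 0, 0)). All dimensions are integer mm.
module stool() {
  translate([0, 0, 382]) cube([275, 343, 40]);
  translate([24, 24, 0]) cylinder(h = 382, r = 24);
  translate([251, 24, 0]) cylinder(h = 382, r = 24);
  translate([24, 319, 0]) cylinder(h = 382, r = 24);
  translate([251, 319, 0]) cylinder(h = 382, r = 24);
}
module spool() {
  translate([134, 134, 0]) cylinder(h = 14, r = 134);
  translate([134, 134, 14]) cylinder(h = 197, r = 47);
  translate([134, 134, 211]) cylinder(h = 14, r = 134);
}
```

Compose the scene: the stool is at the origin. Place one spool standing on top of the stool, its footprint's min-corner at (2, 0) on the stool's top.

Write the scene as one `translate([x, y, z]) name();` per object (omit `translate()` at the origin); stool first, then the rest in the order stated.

stool();
translate([2, 0, 422]) spool();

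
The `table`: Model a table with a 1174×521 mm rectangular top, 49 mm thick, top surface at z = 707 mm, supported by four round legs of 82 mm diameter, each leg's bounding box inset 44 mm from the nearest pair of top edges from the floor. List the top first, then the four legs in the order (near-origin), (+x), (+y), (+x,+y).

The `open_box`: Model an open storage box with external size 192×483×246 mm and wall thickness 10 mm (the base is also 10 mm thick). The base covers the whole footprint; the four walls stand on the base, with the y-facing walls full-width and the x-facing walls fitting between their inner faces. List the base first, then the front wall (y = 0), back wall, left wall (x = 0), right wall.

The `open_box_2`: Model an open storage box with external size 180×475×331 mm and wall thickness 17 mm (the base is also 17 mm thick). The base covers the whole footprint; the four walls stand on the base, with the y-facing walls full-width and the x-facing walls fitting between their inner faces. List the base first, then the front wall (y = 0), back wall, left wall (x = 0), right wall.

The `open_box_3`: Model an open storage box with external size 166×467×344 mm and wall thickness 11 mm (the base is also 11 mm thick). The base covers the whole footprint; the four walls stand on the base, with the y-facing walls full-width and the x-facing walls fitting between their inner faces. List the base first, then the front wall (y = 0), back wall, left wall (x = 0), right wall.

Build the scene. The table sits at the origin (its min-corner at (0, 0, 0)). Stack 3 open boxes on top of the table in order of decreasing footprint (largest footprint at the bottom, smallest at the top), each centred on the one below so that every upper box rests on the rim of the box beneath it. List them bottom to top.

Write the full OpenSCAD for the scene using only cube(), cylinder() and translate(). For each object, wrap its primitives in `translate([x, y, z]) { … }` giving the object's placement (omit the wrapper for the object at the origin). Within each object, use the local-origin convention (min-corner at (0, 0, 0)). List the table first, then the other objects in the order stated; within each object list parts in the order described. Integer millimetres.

translate([0, 0, 658]) cube([1174, 521, 49]);
translate([85, 85, 0]) cylinder(h = 658, r = 41);
translate([1089, 85, 0]) cylinder(h = 658, r = 41);
translate([85, 436, 0]) cylinder(h = 658, r = 41);
translate([1089, 436, 0]) cylinder(h = 658, r = 41);
translate([491, 19, 707]) {
  cube([192, 483, 10]);
  translate([0, 0, 10]) cube([192, 10, 236]);
  translate([0, 473, 10]) cube([192, 10, 236]);
  translate([0, 10, 10]) cube([10, 463, 236]);
  translate([182, 10, 10]) cube([10, 463, 236]);
}
translate([497, 23, 953]) {
  cube([180, 475, 17]);
  translate([0, 0, 17]) cube([180, 17, 314]);
  translate([0, 458, 17]) cube([180, 17, 314]);
  translate([0, 17, 17]) cube([17, 441, 314]);
  translate([163, 17, 17]) cube([17, 441, 314]);
}
translate([504, 27, 1284]) {
  cube([166, 467, 11]);
  translate([0, 0, 11]) cube([166, 11, 333]);
  translate([0, 456, 11]) cube([166, 11, 333]);
  translate([0, 11, 11]) cube([11, 445, 333]);
  translate([155, 11, 11]) cube([11, 445, 333]);
}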